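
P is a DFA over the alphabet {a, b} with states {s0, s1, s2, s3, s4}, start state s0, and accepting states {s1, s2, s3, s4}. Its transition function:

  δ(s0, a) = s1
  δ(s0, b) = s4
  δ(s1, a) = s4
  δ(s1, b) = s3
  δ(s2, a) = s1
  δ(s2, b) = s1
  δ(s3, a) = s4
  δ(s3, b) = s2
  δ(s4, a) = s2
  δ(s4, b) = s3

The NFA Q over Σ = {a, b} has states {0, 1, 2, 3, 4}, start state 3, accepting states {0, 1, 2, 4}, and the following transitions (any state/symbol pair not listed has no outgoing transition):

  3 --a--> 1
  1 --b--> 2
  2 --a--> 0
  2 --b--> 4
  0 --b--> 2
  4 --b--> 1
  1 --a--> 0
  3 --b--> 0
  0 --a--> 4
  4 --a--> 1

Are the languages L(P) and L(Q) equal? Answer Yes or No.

Exploring the product automaton P × Q from the start pair (s0, 3), following both machines on each input symbol, reaches 5 state pairs: (s0, 3), (s1, 1), (s4, 0), (s3, 2), (s2, 4).
P accepts in {s1, s2, s3, s4} and Q accepts in {0, 1, 2, 4}. In every reachable pair the two components are either both accepting — (s1, 1), (s4, 0), (s3, 2), (s2, 4) — or both non-accepting, so no string is accepted by exactly one of the machines: L(P) \ L(Q) and L(Q) \ L(P) are both empty.
Hence every string is accepted by P iff it is accepted by Q, and the two languages coincide.

Yes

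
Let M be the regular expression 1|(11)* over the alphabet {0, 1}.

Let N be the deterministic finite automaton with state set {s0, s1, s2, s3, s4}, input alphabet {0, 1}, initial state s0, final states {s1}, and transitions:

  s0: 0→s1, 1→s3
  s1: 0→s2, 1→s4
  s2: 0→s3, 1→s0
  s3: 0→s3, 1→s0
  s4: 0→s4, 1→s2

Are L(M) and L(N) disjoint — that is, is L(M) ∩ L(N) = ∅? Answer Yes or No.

Converting the expression M to a DFA (subset construction, then merging equivalent states) gives the minimal DFA with states {m0, m1, m2, m3, m4}, start state m0, accepting states {m0, m2, m3} and transitions m0: 0→m1, 1→m2; m1: 0→m1, 1→m1; m2: 0→m1, 1→m3; m3: 0→m1, 1→m4; m4: 0→m1, 1→m3.
Exploring the product automaton M × N from the start pair (m0, s0), following both machines on each input symbol, reaches 9 state pairs: (m0, s0), (m1, s1), (m2, s3), (m1, s2), (m1, s4), (m1, s3), (m3, s0), (m1, s0), (m4, s3).
M accepts in {m0, m2, m3} and N accepts in {s1}; no reachable pair has both components accepting, so no string drives both machines to acceptance simultaneously and L(M) ∩ L(N) = ∅.
So no string is accepted by both, and the intersection is empty.

Yes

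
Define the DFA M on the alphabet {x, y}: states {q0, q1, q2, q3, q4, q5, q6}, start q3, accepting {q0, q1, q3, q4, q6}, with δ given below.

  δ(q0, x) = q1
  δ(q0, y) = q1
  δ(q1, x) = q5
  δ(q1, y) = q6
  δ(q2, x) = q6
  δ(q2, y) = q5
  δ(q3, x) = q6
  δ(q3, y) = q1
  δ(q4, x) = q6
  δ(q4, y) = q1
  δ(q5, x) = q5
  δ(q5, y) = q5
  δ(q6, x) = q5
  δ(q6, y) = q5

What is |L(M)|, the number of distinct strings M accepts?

4

The useful subgraph on states {q1, q3, q6} is acyclic, so L(M) is finite; the longest accepting path visits 3 useful states, giving maximum string length 2.
Counting accepting paths from q3 by length: 1 of length 0, 2 of length 1, 1 of length 2. Total 4.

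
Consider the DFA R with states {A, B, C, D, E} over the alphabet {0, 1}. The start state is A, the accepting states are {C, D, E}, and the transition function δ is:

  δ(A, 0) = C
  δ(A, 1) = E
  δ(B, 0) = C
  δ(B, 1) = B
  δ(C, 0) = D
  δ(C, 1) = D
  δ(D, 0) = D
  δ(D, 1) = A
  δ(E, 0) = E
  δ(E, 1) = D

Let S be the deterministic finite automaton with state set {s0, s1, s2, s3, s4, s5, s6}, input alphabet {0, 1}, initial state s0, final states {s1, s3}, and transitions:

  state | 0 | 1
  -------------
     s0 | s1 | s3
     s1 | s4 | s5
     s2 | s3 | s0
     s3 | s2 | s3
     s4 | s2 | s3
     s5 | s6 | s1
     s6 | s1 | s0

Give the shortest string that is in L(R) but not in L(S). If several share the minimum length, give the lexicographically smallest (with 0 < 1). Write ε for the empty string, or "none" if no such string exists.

00

The string 00 is accepted by R but not by S.
No shorter string lies in the difference, and 00 is the lexicographically first length-2 string in L(R) \ L(S).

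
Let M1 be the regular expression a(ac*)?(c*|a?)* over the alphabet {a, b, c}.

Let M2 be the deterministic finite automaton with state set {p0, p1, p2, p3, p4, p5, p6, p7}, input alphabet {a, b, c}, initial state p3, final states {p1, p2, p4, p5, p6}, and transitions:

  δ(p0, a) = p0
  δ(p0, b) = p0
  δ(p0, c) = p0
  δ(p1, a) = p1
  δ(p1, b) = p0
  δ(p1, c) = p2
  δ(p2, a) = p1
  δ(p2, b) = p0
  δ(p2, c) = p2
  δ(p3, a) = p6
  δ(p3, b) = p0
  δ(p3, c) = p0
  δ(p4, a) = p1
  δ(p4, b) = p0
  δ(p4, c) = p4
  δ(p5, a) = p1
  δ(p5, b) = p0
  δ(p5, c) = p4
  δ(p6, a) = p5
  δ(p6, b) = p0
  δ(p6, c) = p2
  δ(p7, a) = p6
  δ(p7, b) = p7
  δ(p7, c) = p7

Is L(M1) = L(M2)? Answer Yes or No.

Yes

Converting the expression M1 to a DFA (subset construction, then merging equivalent states) gives the minimal DFA with states {r0, r1, r2}, start state r0, accepting states {r1} and transitions r0: a→r1, b→r2, c→r2; r1: a→r1, b→r2, c→r1; r2: a→r2, b→r2, c→r2.
Exploring the product automaton M1 × M2 from the start pair (r0, p3), following both machines on each input symbol, reaches 7 state pairs: (r0, p3), (r1, p6), (r2, p0), (r1, p5), (r1, p2), (r1, p1), (r1, p4).
M1 accepts in {r1} and M2 accepts in {p1, p2, p4, p5, p6}. In every reachable pair the two components are either both accepting — (r1, p6), (r1, p5), (r1, p2), (r1, p1), (r1, p4) — or both non-accepting, so no string is accepted by exactly one of the machines: L(M1) \ L(M2) and L(M2) \ L(M1) are both empty.
Hence every string is accepted by M1 iff it is accepted by M2, and the two languages coincide.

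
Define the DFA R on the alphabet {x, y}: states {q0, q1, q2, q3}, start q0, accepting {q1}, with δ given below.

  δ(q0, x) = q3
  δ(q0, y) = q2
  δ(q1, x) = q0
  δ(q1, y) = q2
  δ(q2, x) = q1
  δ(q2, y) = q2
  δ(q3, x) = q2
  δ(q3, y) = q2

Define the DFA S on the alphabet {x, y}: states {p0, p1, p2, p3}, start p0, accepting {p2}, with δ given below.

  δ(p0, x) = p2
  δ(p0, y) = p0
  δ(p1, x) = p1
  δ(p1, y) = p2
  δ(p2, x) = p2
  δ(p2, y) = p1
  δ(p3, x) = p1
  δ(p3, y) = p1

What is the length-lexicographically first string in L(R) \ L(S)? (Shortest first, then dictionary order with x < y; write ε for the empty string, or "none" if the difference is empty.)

xyx

The string xyx is accepted by R but not by S.
No shorter string lies in the difference, and xyx is the lexicographically first length-3 string in L(R) \ L(S).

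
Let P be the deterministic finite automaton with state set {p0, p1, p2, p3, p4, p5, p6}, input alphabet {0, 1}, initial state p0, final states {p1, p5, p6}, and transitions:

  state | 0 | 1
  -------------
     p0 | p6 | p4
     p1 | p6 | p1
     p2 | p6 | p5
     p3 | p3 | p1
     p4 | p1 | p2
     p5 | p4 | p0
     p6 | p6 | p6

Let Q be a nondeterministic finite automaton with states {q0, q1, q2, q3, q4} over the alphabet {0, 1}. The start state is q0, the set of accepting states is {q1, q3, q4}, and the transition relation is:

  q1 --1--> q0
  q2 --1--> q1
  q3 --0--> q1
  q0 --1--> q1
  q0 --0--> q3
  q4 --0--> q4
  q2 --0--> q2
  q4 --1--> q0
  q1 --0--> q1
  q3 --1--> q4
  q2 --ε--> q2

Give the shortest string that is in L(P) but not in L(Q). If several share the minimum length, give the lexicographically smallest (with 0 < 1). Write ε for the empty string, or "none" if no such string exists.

001

The string 001 is accepted by P but not by Q.
No shorter string lies in the difference, and 001 is the lexicographically first length-3 string in L(P) \ L(Q).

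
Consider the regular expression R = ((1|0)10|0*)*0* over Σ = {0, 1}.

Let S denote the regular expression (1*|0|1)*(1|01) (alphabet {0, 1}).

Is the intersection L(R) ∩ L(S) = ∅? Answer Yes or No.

Yes

Converting the expression R to a DFA (subset construction, then merging equivalent states) gives the minimal DFA with states {r0, r1, r2, r3, r4, r5}, start state r0, accepting states {r0, r1} and transitions r0: 0→r1, 1→r2; r1: 0→r1, 1→r3; r2: 0→r4, 1→r5; r3: 0→r0, 1→r5; r4: 0→r4, 1→r4; r5: 0→r0, 1→r4.
Converting the expression S to a DFA (subset construction, then merging equivalent states) gives the minimal DFA with states {s0, s1}, start state s0, accepting states {s1} and transitions s0: 0→s0, 1→s1; s1: 0→s0, 1→s1.
Exploring the product automaton R × S from the start pair (r0, s0), following both machines on each input symbol, reaches 7 state pairs: (r0, s0), (r1, s0), (r2, s1), (r3, s1), (r4, s0), (r5, s1), (r4, s1).
R accepts in {r0, r1} and S accepts in {s1}; no reachable pair has both components accepting, so no string drives both machines to acceptance simultaneously and L(R) ∩ L(S) = ∅.
So no string is accepted by both, and the intersection is empty.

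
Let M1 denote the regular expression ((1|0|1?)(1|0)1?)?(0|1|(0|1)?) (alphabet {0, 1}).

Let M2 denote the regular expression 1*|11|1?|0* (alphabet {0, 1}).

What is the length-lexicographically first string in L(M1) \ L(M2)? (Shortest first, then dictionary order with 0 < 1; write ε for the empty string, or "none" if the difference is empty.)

01

The string 01 is accepted by M1 but not by M2.
No shorter string lies in the difference, and 01 is the lexicographically first length-2 string in L(M1) \ L(M2).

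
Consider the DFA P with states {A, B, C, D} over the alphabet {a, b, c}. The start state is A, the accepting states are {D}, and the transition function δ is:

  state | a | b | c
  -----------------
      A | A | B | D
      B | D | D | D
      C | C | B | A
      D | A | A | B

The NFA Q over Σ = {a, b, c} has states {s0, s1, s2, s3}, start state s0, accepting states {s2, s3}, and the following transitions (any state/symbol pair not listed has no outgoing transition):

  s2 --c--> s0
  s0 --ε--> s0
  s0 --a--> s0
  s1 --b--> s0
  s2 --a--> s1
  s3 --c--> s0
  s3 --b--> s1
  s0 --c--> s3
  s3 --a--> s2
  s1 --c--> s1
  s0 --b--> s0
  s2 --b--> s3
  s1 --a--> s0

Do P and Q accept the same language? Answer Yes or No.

No

The string ba is accepted by P but rejected by Q.
So L(P) ≠ L(Q).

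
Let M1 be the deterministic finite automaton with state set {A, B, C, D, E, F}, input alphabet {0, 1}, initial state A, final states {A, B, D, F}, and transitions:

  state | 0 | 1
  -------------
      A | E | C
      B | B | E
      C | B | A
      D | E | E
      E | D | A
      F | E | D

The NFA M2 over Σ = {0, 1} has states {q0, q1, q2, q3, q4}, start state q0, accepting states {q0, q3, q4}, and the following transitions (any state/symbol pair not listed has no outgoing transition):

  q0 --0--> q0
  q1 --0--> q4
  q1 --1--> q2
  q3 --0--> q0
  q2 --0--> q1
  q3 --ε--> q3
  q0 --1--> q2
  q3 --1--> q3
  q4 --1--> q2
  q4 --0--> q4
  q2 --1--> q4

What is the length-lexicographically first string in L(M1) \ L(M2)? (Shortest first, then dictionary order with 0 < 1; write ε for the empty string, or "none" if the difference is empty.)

The string 01 is accepted by M1 but not by M2.
No shorter string lies in the difference, and 01 is the lexicographically first length-2 string in L(M1) \ L(M2).

01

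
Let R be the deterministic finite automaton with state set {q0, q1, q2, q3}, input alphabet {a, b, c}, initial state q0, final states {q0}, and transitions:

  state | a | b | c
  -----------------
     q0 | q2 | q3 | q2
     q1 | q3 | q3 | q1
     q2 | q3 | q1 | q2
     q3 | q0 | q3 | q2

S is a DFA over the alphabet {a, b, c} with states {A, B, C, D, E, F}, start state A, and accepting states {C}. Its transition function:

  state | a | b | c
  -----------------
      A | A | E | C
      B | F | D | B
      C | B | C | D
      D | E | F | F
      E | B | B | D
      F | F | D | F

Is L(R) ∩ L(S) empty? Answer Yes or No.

Exploring the product automaton R × S from the start pair (q0, A), following both machines on each input symbol, reaches 19 state pairs: (q0, A), (q2, A), (q3, E), (q2, C), (q3, A), (q1, E), (q0, B), (q3, B), (q2, D), (q1, C), (q1, D), (q2, F), (q3, D), (q2, B), (q0, F), (q1, F), (q3, C), (q3, F), (q0, E).
R accepts in {q0} and S accepts in {C}; no reachable pair has both components accepting, so no string drives both machines to acceptance simultaneously and L(R) ∩ L(S) = ∅.
So no string is accepted by both, and the intersection is empty.

Yes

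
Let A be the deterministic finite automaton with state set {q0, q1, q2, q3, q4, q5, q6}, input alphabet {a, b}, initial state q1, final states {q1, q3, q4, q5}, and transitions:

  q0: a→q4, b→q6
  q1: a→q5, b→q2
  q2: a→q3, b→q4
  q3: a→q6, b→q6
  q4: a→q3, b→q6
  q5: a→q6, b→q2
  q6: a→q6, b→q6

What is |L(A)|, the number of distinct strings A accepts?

The useful subgraph on states {q1, q2, q3, q4, q5} is acyclic, so L(A) is finite; the longest accepting path visits 5 useful states, giving maximum string length 4.
Counting accepting paths from q1 by length: 1 of length 0, 1 of length 1, 2 of length 2, 3 of length 3, 1 of length 4. Total 8.

8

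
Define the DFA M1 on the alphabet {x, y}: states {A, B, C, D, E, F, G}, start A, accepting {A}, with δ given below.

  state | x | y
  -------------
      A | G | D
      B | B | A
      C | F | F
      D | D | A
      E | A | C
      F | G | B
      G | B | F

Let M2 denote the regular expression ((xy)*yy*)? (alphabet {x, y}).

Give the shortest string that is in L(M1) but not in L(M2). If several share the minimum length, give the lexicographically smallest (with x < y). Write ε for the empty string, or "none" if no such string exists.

The string xxy is accepted by M1 but not by M2.
No shorter string lies in the difference, and xxy is the lexicographically first length-3 string in L(M1) \ L(M2).

xxy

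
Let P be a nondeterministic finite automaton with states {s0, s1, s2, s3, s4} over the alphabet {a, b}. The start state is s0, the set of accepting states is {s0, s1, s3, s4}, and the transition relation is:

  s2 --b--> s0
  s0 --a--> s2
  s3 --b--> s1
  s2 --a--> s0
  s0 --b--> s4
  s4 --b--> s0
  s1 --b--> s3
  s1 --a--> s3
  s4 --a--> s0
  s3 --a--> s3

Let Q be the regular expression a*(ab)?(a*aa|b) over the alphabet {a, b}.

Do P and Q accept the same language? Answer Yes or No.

No

The empty string ε is accepted by P but rejected by Q.
So L(P) ≠ L(Q).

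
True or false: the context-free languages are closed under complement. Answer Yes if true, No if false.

CFLs are closed under union, so if they were also closed under complement they would be closed under intersection by De Morgan (L₁ ∩ L₂ is the complement of the union of the complements). But {aⁿbⁿcᵐ} ∩ {aᵐbⁿcⁿ} = {aⁿbⁿcⁿ} is not context-free although both operands are.

No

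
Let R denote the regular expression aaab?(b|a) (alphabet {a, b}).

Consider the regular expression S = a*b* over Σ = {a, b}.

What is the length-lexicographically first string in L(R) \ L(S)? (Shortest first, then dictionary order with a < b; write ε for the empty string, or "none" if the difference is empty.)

aaaba

The string aaaba is accepted by R but not by S.
No shorter string lies in the difference, and aaaba is the lexicographically first length-5 string in L(R) \ L(S).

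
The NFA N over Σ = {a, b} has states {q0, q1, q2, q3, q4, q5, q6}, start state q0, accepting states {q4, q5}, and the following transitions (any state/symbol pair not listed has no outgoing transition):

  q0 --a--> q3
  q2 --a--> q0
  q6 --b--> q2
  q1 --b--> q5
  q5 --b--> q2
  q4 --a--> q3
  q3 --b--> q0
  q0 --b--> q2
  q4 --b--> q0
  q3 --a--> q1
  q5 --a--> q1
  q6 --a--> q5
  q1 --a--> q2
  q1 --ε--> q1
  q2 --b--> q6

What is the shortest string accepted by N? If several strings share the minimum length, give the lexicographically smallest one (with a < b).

A breadth-first search from q0 reaches an accepting state first via the path q0 → q3 → q1 → q5 on input aab.
No string of length < 3 is accepted (BFS exhausts all shorter strings without reaching an accepting state), and aab is the lexicographically least accepting string of length 3.

aab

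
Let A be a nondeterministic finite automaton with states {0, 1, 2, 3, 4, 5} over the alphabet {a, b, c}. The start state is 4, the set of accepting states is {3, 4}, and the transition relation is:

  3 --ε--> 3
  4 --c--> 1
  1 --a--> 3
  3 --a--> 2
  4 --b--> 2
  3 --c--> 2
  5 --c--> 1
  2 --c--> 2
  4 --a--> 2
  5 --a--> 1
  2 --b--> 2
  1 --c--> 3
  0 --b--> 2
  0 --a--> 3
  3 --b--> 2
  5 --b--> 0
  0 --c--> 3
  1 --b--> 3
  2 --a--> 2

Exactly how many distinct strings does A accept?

4

The useful subgraph on states {1, 3, 4} is acyclic, so L(A) is finite; the longest accepting path visits 3 useful states, giving maximum string length 2.
Counting accepting paths from 4 by length: 1 of length 0, 3 of length 2. Total 4.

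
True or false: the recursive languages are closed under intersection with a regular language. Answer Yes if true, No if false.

A regular language is decidable (simulate its DFA), so run that check and the decider for L and accept iff both accept; everything halts.
So the recursive languages are closed under intersection with a regular language.

Yes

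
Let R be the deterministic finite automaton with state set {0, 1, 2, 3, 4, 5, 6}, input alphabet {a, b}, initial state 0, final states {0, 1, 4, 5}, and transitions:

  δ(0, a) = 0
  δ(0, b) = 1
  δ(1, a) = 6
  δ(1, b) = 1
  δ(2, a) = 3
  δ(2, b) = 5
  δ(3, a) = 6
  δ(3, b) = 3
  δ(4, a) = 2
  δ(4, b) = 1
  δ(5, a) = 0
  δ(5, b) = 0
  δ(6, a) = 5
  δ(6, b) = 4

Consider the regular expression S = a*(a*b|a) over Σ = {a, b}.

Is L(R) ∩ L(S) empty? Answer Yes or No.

The string a is accepted by both R and S.
Hence L(R) ∩ L(S) ≠ ∅.

No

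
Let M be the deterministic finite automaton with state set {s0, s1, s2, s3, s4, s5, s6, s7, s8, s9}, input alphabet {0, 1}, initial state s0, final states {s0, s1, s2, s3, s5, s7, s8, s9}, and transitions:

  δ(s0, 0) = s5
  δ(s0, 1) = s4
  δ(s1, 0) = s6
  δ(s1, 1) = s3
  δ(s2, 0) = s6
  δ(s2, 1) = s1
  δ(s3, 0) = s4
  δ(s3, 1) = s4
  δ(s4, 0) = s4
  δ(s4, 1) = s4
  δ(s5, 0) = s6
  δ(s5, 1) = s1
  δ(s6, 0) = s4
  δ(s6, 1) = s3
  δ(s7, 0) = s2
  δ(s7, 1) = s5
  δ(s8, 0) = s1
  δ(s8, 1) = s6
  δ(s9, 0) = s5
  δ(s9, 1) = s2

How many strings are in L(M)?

The useful subgraph on states {s0, s1, s3, s5, s6} is acyclic, so L(M) is finite; the longest accepting path visits 5 useful states, giving maximum string length 4.
Counting accepting paths from s0 by length: 1 of length 0, 1 of length 1, 1 of length 2, 2 of length 3, 1 of length 4. Total 6.

6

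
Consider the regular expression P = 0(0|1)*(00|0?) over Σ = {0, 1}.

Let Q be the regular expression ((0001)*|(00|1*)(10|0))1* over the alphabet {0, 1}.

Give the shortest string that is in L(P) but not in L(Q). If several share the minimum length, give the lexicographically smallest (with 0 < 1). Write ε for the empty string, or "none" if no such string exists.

00

The string 00 is accepted by P but not by Q.
No shorter string lies in the difference, and 00 is the lexicographically first length-2 string in L(P) \ L(Q).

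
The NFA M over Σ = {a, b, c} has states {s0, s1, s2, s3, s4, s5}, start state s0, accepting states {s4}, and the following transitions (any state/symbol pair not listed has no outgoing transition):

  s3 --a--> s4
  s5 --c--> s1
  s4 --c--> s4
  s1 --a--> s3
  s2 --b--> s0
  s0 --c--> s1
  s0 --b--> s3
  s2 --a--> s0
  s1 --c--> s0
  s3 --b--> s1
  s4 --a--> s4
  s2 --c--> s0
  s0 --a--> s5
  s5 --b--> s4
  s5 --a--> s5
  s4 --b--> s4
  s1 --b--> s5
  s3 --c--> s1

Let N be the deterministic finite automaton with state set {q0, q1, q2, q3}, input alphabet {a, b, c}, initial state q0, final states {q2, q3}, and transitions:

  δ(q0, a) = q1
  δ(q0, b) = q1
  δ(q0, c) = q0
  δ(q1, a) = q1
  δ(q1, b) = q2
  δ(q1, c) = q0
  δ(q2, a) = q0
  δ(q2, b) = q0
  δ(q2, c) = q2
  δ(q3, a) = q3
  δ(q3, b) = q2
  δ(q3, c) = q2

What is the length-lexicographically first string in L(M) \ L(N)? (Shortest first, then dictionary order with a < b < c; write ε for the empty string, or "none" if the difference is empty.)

The string ba is accepted by M but not by N.
No shorter string lies in the difference, and ba is the lexicographically first length-2 string in L(M) \ L(N).

ba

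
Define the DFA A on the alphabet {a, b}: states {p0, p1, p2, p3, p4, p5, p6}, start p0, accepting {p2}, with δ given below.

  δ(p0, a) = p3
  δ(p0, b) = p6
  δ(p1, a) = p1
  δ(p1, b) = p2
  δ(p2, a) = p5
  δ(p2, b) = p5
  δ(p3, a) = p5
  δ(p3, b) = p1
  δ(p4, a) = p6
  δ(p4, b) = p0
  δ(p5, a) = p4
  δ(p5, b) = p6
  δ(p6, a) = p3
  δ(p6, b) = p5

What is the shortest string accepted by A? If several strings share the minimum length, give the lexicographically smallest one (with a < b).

abb

A breadth-first search from p0 reaches an accepting state first via the path p0 → p3 → p1 → p2 on input abb.
No string of length < 3 is accepted (BFS exhausts all shorter strings without reaching an accepting state), and abb is the lexicographically least accepting string of length 3.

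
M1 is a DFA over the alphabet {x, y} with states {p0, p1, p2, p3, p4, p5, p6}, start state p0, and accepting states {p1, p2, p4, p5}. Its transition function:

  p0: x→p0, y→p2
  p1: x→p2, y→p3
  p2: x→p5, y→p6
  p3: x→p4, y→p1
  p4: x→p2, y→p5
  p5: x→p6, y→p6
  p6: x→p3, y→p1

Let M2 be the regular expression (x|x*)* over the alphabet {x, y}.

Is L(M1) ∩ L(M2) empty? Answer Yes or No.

Yes

Converting the expression M2 to a DFA (subset construction, then merging equivalent states) gives the minimal DFA with states {r0, r1}, start state r0, accepting states {r0} and transitions r0: x→r0, y→r1; r1: x→r1, y→r1.
Exploring the product automaton M1 × M2 from the start pair (p0, r0), following both machines on each input symbol, reaches 7 state pairs: (p0, r0), (p2, r1), (p5, r1), (p6, r1), (p3, r1), (p1, r1), (p4, r1).
M1 accepts in {p1, p2, p4, p5} and M2 accepts in {r0}; no reachable pair has both components accepting, so no string drives both machines to acceptance simultaneously and L(M1) ∩ L(M2) = ∅.
So no string is accepted by both, and the intersection is empty.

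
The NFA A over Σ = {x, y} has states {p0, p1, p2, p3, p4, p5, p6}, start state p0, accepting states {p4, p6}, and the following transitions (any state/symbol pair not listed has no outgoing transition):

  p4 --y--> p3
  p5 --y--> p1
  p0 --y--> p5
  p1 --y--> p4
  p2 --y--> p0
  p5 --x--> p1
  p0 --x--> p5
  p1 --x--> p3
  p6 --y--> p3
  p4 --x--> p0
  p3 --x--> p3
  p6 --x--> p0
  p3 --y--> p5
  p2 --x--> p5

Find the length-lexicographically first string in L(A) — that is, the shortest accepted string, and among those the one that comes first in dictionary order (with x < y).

xxy

A breadth-first search from p0 reaches an accepting state first via the path p0 → p5 → p1 → p4 on input xxy.
No string of length < 3 is accepted (BFS exhausts all shorter strings without reaching an accepting state), and xxy is the lexicographically least accepting string of length 3.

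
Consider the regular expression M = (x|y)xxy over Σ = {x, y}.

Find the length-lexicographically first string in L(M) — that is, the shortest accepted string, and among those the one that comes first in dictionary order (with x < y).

xxxy

By inspection of the expression, no string of length less than 4 matches, and xxxy is the lexicographically first match of length 4.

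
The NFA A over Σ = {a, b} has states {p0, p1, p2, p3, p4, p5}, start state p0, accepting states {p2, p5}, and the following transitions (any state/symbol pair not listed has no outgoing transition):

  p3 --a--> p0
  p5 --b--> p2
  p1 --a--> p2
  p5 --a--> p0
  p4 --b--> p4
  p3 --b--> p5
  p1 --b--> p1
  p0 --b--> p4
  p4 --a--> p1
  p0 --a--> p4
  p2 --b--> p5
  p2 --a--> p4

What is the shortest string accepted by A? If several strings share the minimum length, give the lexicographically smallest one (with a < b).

aaa

A breadth-first search from p0 reaches an accepting state first via the path p0 → p4 → p1 → p2 on input aaa.
No string of length < 3 is accepted (BFS exhausts all shorter strings without reaching an accepting state), and aaa is the lexicographically least accepting string of length 3.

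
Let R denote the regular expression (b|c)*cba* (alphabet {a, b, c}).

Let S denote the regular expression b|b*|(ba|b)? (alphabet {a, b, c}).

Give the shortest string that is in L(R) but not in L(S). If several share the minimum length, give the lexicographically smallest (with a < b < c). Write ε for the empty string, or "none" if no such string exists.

The string cb is accepted by R but not by S.
No shorter string lies in the difference, and cb is the lexicographically first length-2 string in L(R) \ L(S).

cb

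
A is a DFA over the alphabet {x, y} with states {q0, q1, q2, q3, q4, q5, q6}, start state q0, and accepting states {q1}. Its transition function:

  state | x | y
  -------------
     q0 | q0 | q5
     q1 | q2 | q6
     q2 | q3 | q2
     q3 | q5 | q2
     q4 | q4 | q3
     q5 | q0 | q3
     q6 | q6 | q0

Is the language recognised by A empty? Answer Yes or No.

Yes

The states reachable from the start state are {q0, q2, q3, q5}.
None of the accepting states {q1} is reachable, so no string is accepted and L(A) = ∅.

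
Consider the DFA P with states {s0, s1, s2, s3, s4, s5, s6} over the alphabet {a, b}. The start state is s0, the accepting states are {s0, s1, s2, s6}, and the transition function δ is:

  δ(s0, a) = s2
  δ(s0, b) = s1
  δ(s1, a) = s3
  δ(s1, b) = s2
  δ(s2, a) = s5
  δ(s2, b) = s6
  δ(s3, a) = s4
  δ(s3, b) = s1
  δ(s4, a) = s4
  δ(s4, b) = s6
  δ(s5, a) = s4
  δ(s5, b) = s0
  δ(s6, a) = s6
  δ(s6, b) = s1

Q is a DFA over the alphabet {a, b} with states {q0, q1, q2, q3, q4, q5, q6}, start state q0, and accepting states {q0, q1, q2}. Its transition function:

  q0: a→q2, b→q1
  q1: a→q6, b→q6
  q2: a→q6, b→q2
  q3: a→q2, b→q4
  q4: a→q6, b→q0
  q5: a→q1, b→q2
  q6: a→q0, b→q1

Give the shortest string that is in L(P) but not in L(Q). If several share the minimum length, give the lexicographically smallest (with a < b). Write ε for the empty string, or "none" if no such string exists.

The string bb is accepted by P but not by Q.
No shorter string lies in the difference, and bb is the lexicographically first length-2 string in L(P) \ L(Q).

bb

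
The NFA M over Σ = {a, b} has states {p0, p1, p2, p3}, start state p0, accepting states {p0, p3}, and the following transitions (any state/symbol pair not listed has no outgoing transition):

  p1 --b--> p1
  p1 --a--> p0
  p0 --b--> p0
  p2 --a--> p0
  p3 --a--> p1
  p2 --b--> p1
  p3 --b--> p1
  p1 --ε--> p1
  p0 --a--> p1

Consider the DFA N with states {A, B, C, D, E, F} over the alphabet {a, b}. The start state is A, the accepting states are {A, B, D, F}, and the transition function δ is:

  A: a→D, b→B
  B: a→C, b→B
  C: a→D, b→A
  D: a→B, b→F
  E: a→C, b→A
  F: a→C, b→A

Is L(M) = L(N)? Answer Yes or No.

No

The string aba is accepted by M but rejected by N.
So L(M) ≠ L(N).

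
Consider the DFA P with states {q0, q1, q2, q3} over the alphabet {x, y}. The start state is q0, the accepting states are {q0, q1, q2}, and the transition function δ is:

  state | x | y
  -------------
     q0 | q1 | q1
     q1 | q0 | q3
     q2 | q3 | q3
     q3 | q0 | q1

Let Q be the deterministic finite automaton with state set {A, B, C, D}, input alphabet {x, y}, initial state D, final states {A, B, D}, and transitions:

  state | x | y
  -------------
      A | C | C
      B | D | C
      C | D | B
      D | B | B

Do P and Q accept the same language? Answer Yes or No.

Yes

Exploring the product automaton P × Q from the start pair (q0, D), following both machines on each input symbol, reaches 3 state pairs: (q0, D), (q1, B), (q3, C).
P accepts in {q0, q1, q2} and Q accepts in {A, B, D}. In every reachable pair the two components are either both accepting — (q0, D), (q1, B) — or both non-accepting, so no string is accepted by exactly one of the machines: L(P) \ L(Q) and L(Q) \ L(P) are both empty.
Hence every string is accepted by P iff it is accepted by Q, and the two languages coincide.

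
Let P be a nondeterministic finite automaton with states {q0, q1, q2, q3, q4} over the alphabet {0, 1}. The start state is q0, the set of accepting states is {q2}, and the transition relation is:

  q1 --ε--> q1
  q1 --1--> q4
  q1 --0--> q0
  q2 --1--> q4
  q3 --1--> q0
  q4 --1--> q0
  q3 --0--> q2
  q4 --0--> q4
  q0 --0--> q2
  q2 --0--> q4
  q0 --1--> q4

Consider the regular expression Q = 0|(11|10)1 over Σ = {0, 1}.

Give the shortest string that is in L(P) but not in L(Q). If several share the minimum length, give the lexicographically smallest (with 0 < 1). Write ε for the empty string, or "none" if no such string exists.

The string 110 is accepted by P but not by Q.
No shorter string lies in the difference, and 110 is the lexicographically first length-3 string in L(P) \ L(Q).

110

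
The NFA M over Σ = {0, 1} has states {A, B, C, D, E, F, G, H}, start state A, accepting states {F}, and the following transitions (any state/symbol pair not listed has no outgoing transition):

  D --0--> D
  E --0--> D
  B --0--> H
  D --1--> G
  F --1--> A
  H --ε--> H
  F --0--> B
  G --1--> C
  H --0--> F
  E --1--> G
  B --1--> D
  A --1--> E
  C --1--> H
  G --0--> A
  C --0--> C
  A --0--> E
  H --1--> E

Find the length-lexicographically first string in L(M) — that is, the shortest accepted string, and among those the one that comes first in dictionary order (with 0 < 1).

A breadth-first search from A reaches an accepting state first via the path A → E → G → C → H → F on input 01110.
No string of length < 5 is accepted (BFS exhausts all shorter strings without reaching an accepting state), and 01110 is the lexicographically least accepting string of length 5.

01110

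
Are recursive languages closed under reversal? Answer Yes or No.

Yes

Reverse the input on the tape and then run the decider for L; this halts and accepts exactly Lᴿ.
So the recursive languages are closed under reversal.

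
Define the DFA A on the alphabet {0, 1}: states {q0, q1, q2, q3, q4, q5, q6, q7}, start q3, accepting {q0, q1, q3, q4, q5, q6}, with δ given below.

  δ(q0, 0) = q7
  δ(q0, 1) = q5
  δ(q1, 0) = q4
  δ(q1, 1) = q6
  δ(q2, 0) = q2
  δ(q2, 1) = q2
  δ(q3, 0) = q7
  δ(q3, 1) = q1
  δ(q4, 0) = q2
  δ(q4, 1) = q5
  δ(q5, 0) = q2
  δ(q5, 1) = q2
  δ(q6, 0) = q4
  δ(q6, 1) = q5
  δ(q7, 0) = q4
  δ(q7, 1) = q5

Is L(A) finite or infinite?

finite

The useful states (reachable from q3 and able to reach an accepting state) are {q1, q3, q4, q5, q6, q7}.
Restricted to these states the transition graph has no cycle, so every accepting path has bounded length and L is finite.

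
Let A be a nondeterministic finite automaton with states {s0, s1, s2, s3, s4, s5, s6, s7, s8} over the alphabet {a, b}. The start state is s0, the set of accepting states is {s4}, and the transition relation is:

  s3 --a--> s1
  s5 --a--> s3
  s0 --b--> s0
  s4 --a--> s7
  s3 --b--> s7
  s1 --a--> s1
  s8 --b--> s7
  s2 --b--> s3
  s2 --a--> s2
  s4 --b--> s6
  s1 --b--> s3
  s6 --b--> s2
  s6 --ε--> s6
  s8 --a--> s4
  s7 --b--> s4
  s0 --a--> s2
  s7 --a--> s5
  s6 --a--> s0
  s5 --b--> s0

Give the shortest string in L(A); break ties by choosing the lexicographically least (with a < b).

abbb

A breadth-first search from s0 reaches an accepting state first via the path s0 → s2 → s3 → s7 → s4 on input abbb.
No string of length < 4 is accepted (BFS exhausts all shorter strings without reaching an accepting state), and abbb is the lexicographically least accepting string of length 4.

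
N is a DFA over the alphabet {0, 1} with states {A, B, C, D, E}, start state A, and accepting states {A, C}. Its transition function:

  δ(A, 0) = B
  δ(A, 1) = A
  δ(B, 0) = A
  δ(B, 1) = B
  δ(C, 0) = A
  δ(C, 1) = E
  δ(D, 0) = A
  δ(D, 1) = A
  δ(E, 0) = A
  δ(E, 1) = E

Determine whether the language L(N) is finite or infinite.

infinite

State A is reachable from the start and can reach an accepting state, and it lies on the cycle A → A.
Traversing that cycle any number of times yields accepted strings of unbounded length, so the language is infinite.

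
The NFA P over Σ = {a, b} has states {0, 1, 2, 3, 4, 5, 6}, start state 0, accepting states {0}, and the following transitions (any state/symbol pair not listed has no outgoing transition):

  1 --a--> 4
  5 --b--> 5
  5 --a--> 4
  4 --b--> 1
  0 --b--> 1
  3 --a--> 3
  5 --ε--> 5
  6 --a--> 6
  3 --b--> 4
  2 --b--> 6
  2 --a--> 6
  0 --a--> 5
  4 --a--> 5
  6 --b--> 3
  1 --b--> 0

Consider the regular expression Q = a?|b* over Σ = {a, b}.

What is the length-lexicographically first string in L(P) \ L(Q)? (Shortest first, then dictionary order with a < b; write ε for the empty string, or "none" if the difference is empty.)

aabb

The string aabb is accepted by P but not by Q.
No shorter string lies in the difference, and aabb is the lexicographically first length-4 string in L(P) \ L(Q).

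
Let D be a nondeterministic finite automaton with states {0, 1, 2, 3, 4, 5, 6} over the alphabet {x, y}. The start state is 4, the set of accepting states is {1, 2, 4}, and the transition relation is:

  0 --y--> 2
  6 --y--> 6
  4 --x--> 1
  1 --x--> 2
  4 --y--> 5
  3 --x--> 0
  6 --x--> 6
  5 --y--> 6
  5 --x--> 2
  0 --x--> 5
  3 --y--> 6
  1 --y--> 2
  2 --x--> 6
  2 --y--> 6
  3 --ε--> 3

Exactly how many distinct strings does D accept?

The useful subgraph on states {1, 2, 4, 5} is acyclic, so L(D) is finite; the longest accepting path visits 3 useful states, giving maximum string length 2.
Counting accepting paths from 4 by length: 1 of length 0, 1 of length 1, 3 of length 2. Total 5.

5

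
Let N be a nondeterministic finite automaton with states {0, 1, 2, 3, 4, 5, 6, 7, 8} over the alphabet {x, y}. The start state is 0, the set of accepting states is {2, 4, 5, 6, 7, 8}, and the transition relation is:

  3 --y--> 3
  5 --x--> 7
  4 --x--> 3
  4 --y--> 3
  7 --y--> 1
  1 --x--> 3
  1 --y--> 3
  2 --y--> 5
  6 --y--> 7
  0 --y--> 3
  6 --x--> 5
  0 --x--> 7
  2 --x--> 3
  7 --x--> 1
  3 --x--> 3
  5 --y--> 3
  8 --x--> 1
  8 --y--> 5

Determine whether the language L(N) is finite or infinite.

finite

The useful states (reachable from 0 and able to reach an accepting state) are {0, 7}.
Restricted to these states the transition graph has no cycle, so every accepting path has bounded length and L is finite.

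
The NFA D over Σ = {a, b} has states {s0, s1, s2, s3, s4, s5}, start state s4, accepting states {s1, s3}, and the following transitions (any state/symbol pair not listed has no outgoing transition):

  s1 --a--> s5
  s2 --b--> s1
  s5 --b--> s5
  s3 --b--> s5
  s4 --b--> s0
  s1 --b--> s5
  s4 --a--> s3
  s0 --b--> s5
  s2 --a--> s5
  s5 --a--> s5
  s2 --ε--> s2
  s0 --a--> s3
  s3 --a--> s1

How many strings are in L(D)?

The useful subgraph on states {s0, s1, s3, s4} is acyclic, so L(D) is finite; the longest accepting path visits 4 useful states, giving maximum string length 3.
Counting accepting paths from s4 by length: 1 of length 1, 2 of length 2, 1 of length 3. Total 4.

4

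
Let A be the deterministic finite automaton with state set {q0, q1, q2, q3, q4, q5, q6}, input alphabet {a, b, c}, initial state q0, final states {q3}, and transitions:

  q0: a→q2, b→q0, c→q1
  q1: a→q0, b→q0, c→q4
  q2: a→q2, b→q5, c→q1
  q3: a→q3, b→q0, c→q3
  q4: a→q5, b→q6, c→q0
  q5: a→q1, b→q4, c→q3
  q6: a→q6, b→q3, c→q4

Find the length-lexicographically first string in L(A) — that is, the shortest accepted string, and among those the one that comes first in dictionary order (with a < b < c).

abc

A breadth-first search from q0 reaches an accepting state first via the path q0 → q2 → q5 → q3 on input abc.
No string of length < 3 is accepted (BFS exhausts all shorter strings without reaching an accepting state), and abc is the lexicographically least accepting string of length 3.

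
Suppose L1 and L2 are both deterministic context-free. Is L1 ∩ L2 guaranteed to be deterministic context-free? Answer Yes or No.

DCFLs are closed under complement (normalise the DPDA to read all of its input, then flip the verdict). If they were also closed under intersection, De Morgan would make them closed under union; but {aⁿbⁿ : n≥0} and {aⁿb²ⁿ : n≥0} are DCFLs (push the a's; pop one per b, respectively one per two b's) whose union no deterministic PDA accepts: a DPDA for it would have a single run on aⁿb²ⁿ, accepting after the prefix aⁿbⁿ and accepting again after n more b's; an ordinary PDA that simulates it on a's and b's and, at any moment when it is accepting, may switch to reading only a fresh letter c while feeding each c to the simulation as a b, would accept aⁱbʲcᵏ (k≥1) exactly when both aⁱbʲ and aⁱbʲ⁺ᵏ are in the language, i.e. its language intersected with the regular set a*b*c⁺ would be exactly {aⁿbⁿcⁿ : n≥1} — impossible, since context-free languages are closed under intersection with regular sets and {aⁿbⁿcⁿ} is not context-free.

No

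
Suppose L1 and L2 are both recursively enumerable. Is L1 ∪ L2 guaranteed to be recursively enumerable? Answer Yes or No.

Simulate recognisers for L₁ and L₂ in parallel, alternating one step of each, and accept as soon as either accepts.
So the recursively enumerable languages are closed under union.

Yes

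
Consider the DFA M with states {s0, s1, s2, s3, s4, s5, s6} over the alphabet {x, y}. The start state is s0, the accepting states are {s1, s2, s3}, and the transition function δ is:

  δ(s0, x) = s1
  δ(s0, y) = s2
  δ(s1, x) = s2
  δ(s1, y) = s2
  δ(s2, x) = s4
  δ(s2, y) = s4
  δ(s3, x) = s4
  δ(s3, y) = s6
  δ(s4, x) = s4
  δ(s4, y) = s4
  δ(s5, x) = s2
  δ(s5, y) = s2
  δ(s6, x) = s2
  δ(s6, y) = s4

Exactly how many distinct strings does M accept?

4

The useful subgraph on states {s0, s1, s2} is acyclic, so L(M) is finite; the longest accepting path visits 3 useful states, giving maximum string length 2.
Counting accepting paths from s0 by length: 2 of length 1, 2 of length 2. Total 4.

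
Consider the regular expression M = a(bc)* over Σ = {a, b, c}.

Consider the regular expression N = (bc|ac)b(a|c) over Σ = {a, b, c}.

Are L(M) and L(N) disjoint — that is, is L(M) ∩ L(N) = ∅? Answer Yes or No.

Converting the expression M to a DFA (subset construction, then merging equivalent states) gives the minimal DFA with states {m0, m1, m2, m3}, start state m0, accepting states {m1} and transitions m0: a→m1, b→m2, c→m2; m1: a→m2, b→m3, c→m2; m2: a→m2, b→m2, c→m2; m3: a→m2, b→m2, c→m1.
Converting the expression N to a DFA (subset construction, then merging equivalent states) gives the minimal DFA with states {n0, n1, n2, n3, n4, n5}, start state n0, accepting states {n5} and transitions n0: a→n1, b→n1, c→n2; n1: a→n2, b→n2, c→n3; n2: a→n2, b→n2, c→n2; n3: a→n2, b→n4, c→n2; n4: a→n5, b→n2, c→n5; n5: a→n2, b→n2, c→n2.
Exploring the product automaton M × N from the start pair (m0, n0), following both machines on each input symbol, reaches 9 state pairs: (m0, n0), (m1, n1), (m2, n1), (m2, n2), (m3, n2), (m2, n3), (m1, n2), (m2, n4), (m2, n5).
M accepts in {m1} and N accepts in {n5}; no reachable pair has both components accepting, so no string drives both machines to acceptance simultaneously and L(M) ∩ L(N) = ∅.
So no string is accepted by both, and the intersection is empty.

Yes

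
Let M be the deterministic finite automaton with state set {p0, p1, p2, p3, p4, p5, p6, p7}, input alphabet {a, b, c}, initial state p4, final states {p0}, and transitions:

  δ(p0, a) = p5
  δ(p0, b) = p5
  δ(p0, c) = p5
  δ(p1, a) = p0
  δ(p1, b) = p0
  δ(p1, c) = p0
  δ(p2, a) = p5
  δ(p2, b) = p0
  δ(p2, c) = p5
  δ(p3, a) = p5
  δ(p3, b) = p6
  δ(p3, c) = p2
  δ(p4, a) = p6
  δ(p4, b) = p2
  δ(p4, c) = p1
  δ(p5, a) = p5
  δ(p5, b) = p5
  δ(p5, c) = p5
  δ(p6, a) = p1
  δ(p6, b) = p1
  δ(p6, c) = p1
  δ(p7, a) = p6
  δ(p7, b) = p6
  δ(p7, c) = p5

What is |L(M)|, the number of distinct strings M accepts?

13

The useful subgraph on states {p0, p1, p2, p4, p6} is acyclic, so L(M) is finite; the longest accepting path visits 4 useful states, giving maximum string length 3.
Counting accepting paths from p4 by length: 4 of length 2, 9 of length 3. Total 13.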